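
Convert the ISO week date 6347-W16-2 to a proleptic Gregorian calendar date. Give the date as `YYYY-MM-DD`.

ISO week 1 of 6347 is the week containing the first Thursday of 6347.
Week 16, day 2 (Tuesday) lands on 6347-04-15.

6347-04-15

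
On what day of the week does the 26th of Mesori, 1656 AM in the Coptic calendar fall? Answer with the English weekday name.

Sunday

In the Gregorian calendar this is 1 September 1940 (JDN 2429874).
2429874 ≡ 6 (mod 7); counting from Monday = 0 gives Sunday.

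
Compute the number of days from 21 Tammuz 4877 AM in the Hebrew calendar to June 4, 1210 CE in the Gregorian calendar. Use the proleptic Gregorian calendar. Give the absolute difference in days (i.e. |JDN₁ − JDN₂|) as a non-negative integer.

33942

JDN of the first date = 2129216.
JDN of the second date = 2163158.
|2163158 − 2129216| = 33942.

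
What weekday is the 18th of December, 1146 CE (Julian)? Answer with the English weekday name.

In the proleptic Gregorian calendar this is 25 December 1146 (JDN 2139986).
JDN 2139986 mod 7 = 2, and JDN 0 was a Monday, so this is a Wednesday.

Wednesday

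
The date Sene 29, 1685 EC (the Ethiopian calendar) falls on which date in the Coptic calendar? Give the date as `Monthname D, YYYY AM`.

Julian Day Number of the source date = 2339600.
Converting JDN 2339600 to the Coptic calendar gives 29 Paoni 1409 AM.

Paoni 29, 1409 AM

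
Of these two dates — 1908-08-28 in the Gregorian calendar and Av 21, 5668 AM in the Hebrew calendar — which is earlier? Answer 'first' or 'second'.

Converting both to JDN: 2418182 vs 2418172; the smaller is the second.

second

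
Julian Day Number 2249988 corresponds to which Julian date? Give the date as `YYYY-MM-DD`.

1448-02-18

JDN 2249988 is 27 February 1448 in the proleptic Gregorian calendar.
In the Julian calendar that day is 1448-02-18.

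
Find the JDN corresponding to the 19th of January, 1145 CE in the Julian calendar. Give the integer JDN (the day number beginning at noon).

2139288

Equivalently 26 January 1145 (proleptic Gregorian).
JDN 2400001 is 17 November 1858 CE (Gregorian), MJD 0; the target day is −260713 days from there, so JDN = 2139288.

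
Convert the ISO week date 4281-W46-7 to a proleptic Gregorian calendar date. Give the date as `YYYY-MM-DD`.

4281-11-20

ISO week 1 of 4281 is the week containing the first Thursday of 4281.
Week 46, day 7 (Sunday) lands on 4281-11-20.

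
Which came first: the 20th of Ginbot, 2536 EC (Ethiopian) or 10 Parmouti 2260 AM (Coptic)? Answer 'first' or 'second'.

second

Converting both to JDN: 2650389 vs 2650349; the smaller is the second.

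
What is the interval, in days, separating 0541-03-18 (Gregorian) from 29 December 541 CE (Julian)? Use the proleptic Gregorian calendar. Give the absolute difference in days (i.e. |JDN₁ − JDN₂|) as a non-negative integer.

288

First date → JDN 1918733; second date → JDN 1919021.
The interval is |1918733 − 1919021| = 288 days.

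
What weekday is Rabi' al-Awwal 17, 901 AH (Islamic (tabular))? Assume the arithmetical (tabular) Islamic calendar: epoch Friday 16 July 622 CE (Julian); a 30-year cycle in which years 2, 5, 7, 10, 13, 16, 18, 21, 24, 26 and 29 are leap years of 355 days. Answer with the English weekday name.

Saturday

In the proleptic Gregorian calendar this is 14 December 1495 (JDN 2267445).
Since JDN mod 7 = 5 (0 = Monday), the day is Saturday.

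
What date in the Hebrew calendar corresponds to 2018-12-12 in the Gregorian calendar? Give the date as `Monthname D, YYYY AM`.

Julian Day Number of the source date = 2458465.
Converting JDN 2458465 to the Hebrew calendar gives 4 Tevet 5779 AM.

Tevet 4, 5779 AM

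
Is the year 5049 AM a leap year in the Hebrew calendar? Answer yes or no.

Hebrew year 5049 is year 14 of its 19-year Metonic cycle; leap years are at positions 3, 6, 8, 11, 14, 17, 19, so it is a leap year (13 months).

yes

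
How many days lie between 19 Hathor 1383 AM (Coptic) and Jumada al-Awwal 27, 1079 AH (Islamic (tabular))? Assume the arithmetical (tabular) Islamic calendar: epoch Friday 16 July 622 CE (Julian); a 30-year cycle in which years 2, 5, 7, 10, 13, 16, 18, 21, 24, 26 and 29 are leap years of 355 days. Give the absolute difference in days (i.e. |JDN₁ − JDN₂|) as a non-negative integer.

First date → JDN 2329883; second date → JDN 2330591.
The interval is |2329883 − 2330591| = 708 days.

708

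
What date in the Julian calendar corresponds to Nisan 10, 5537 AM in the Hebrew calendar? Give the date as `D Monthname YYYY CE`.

The source date corresponds to 17 April 1777 in the Gregorian calendar (JDN 2370203).
That day falls on 6 April 1777 CE in the Julian calendar.

6 April 1777 CE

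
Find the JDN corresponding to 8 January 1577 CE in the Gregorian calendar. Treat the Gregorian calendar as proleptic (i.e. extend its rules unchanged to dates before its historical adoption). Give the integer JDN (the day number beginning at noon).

JDN 2299161 is 15 October 1582 CE (Gregorian); the target day is −2106 days from there, so JDN = 2297055.

2297055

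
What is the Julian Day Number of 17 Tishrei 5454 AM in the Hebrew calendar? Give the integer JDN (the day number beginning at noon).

2339706

Equivalently 17 October 1693 (Gregorian).
JDN 2299161 is 15 October 1582 CE (Gregorian); the target day is +40545 days from there, so JDN = 2339706.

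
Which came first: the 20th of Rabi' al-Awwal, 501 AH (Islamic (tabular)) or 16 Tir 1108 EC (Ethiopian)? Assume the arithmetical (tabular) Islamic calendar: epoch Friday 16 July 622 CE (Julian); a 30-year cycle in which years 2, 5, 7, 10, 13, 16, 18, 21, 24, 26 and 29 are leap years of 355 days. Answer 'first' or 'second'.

first

The two dates have Julian Day Numbers 2125701 and 2128688 respectively.
Since 2125701 < 2128688, the first date comes first.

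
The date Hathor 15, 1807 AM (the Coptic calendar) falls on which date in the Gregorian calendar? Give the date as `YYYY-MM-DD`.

2090-11-24

Both dates share Julian Day Number 2484745; in the Gregorian calendar that is 24 November 2090 CE.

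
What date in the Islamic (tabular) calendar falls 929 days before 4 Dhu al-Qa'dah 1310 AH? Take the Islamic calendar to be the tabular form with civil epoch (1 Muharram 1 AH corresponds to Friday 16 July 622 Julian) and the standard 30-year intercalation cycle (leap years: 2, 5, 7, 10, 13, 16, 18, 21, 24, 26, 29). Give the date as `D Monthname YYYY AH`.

20 Rabi' al-Awwal 1308 AH

The starting date is JDN 2412604; 2412604 − 929 = 2411675.
JDN 2411675 corresponds to 20 Rabi' al-Awwal 1308 AH.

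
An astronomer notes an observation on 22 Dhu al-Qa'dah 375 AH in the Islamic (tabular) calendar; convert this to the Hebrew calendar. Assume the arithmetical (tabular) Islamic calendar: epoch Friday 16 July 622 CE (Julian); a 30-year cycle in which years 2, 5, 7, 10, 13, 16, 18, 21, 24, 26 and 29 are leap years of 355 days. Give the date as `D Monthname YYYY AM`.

Both dates share Julian Day Number 2081289; in the Hebrew calendar that is 23 Nisan 4746 AM.

23 Nisan 4746 AM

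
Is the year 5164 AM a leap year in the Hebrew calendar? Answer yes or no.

no

Hebrew year 5164 is year 15 of its 19-year Metonic cycle; leap years are at positions 3, 6, 8, 11, 14, 17, 19, so it is a common year (12 months).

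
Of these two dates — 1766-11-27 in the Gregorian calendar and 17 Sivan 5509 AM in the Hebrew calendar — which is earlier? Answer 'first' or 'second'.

Converting both to JDN: 2366409 vs 2360023; the smaller is the second.

second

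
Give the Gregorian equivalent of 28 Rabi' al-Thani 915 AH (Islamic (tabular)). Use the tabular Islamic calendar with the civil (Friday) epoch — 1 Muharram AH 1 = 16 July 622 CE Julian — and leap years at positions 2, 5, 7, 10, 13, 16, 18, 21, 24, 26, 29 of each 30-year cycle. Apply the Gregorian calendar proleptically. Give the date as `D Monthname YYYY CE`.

Both dates share Julian Day Number 2272447; in the Gregorian calendar that is 25 August 1509 CE.

25 August 1509 CE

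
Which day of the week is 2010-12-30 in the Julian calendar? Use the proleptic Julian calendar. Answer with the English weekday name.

This is JDN 2455574 (12 January 2011 Gregorian).
2455574 ≡ 2 (mod 7); counting from Monday = 0 gives Wednesday.

Wednesday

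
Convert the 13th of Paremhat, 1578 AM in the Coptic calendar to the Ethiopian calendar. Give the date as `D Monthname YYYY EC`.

The source date corresponds to 21 March 1862 in the Gregorian calendar (JDN 2401221).
That day falls on 13 Megabit 1854 EC in the Ethiopian calendar.

13 Megabit 1854 EC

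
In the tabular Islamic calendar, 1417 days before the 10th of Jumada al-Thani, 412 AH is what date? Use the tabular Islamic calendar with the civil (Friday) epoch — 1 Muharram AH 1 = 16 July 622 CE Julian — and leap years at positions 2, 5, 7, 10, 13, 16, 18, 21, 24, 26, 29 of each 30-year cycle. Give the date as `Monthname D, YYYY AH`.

The starting date is JDN 2094242; 2094242 − 1417 = 2092825.
JDN 2092825 corresponds to Jumada al-Thani 11, 408 AH.

Jumada al-Thani 11, 408 AH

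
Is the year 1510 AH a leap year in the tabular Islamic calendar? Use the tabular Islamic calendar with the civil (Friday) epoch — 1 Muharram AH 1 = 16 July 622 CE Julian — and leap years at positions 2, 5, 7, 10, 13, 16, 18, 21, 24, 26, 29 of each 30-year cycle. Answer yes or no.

Year 1510 AH is year 10 of its 30-year cycle; leap positions are 2, 5, 7, 10, 13, 16, 18, 21, 24, 26, 29, so it is a leap year (355 days).

yes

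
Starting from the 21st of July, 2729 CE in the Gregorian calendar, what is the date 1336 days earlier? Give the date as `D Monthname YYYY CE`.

23 November 2725 CE

JDN of the 21st of July, 2729 CE = 2718008.
2718008 − 1336 = 2716672.
JDN 2716672 in the Gregorian calendar is 23 November 2725 CE.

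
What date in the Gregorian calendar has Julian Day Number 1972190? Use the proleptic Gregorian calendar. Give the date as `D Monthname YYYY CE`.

28 July 687 CE

JDN 2451545 is 1 Jan 2000; 1972190 is −479355 days from there.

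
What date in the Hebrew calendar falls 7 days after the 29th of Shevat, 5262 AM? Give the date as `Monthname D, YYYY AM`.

Adar 6, 5262 AM

The starting date is JDN 2269701; 2269701 + 7 = 2269708.
JDN 2269708 corresponds to Adar 6, 5262 AM.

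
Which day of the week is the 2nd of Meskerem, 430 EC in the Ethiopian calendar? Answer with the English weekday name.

This is JDN 1880914 (31 August 437 Gregorian).
1880914 ≡ 0 (mod 7); counting from Monday = 0 gives Monday.

Monday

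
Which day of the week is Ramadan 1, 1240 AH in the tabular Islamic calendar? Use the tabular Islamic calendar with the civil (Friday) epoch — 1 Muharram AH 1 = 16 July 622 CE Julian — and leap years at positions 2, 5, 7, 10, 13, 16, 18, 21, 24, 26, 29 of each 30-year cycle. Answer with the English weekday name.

Tuesday

This is JDN 2387736 (19 April 1825 Gregorian).
JDN 2387736 mod 7 = 1, and JDN 0 was a Monday, so this is a Tuesday.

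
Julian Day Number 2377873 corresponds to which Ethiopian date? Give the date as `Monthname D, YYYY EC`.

Miyazya 11, 1790 EC

The Gregorian equivalent of JDN 2377873 is 17 April 1798.
In the Ethiopian calendar that day is Miyazya 11, 1790 EC.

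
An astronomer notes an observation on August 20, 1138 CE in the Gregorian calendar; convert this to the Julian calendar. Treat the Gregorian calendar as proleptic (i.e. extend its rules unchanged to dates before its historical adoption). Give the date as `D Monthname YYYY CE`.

The Julian–Gregorian offset here is 7 days (Julian trailing).
20 August 1138 Gregorian − 7 days → 13 August 1138 Julian.

13 August 1138 CE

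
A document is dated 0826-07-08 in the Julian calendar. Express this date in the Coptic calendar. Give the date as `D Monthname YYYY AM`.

14 Epip 542 AM

Julian Day Number of the source date = 2022943.
Converting JDN 2022943 to the Coptic calendar gives 14 Epip 542 AM.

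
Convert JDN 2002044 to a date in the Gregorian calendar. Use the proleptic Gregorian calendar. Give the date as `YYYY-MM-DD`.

JDN 2451545 is 1 Jan 2000; 2002044 is −449501 days from there.

0769-04-23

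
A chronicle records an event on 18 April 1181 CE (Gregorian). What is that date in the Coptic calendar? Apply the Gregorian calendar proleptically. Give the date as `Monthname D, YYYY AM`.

Both dates share Julian Day Number 2152519; in the Coptic calendar that is 16 Parmouti 897 AM.

Parmouti 16, 897 AM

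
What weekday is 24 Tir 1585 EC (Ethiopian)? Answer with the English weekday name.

In the Gregorian calendar this is 29 January 1593 (JDN 2302920).
2302920 ≡ 4 (mod 7); counting from Monday = 0 gives Friday.

Friday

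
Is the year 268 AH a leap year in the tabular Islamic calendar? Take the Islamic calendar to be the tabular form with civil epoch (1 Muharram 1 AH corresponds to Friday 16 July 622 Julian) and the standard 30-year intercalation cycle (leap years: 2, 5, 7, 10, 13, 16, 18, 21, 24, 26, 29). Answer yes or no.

no

Year 268 AH is year 28 of its 30-year cycle; leap positions are 2, 5, 7, 10, 13, 16, 18, 21, 24, 26, 29, so it is a common year (354 days).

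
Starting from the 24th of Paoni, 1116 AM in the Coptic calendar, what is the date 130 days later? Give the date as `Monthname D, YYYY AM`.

Paopi 29, 1117 AM

Counting 130 days forward from JDN 2232577 reaches JDN 2232707, which is Paopi 29, 1117 AM.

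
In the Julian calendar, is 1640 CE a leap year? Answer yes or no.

yes

1640 mod 4 = 0, so it is a leap year in the Julian calendar.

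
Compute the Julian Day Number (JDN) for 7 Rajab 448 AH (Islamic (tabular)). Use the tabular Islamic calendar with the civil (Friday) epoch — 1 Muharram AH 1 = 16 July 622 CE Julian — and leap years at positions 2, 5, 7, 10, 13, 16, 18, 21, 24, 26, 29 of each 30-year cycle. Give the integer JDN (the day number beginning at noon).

2107025

In the proleptic Gregorian calendar the same day is 26 September 1056.
JDN 2400001 is 17 November 1858 CE (Gregorian), MJD 0; the target day is −292976 days from there, so JDN = 2107025.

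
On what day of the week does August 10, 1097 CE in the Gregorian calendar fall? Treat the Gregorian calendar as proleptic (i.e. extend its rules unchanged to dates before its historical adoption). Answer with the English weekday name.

Tuesday

2121953 ≡ 1 (mod 7); counting from Monday = 0 gives Tuesday.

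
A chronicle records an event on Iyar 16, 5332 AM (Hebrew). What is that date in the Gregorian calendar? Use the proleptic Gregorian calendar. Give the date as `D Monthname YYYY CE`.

Both dates share Julian Day Number 2295350; in the Gregorian calendar that is 9 May 1572 CE.

9 May 1572 CE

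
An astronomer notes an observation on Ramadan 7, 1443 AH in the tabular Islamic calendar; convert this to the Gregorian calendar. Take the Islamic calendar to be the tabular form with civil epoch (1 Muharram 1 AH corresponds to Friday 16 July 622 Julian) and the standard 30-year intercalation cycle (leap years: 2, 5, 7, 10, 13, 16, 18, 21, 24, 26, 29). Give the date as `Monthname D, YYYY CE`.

April 9, 2022 CE

Both dates share Julian Day Number 2459679; in the Gregorian calendar that is 9 April 2022 CE.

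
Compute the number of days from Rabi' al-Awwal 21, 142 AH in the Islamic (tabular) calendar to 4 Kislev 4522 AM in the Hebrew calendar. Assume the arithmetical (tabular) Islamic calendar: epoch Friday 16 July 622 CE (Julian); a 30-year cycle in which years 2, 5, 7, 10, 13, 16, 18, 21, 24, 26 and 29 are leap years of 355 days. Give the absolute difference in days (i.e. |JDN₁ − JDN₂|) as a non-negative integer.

First date → JDN 1998485; second date → JDN 1999323.
The interval is |1998485 − 1999323| = 838 days.

838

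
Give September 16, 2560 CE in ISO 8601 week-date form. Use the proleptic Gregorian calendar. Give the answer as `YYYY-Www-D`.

The weekday is Tuesday (ISO weekday 2).
That Tuesday belongs to ISO week 38 of ISO year 2560.

2560-W38-2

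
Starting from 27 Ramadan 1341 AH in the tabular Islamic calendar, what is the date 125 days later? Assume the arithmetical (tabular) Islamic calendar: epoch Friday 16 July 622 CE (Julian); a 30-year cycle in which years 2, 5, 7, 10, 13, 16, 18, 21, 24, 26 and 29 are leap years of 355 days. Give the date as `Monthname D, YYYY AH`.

The starting date is JDN 2423553; 2423553 + 125 = 2423678.
JDN 2423678 corresponds to Safar 3, 1342 AH.

Safar 3, 1342 AH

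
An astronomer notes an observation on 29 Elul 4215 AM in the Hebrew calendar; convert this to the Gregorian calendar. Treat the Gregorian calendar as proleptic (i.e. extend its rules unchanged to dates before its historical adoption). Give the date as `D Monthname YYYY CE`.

Julian Day Number of the source date = 1887486.
Converting JDN 1887486 to the Gregorian calendar gives 29 August 455 CE.

29 August 455 CE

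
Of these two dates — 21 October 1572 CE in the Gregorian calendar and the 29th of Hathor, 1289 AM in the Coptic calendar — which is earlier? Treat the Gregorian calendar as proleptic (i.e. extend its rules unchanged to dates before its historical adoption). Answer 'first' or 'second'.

first

Converting both to JDN: 2295515 vs 2295560; the smaller is the first.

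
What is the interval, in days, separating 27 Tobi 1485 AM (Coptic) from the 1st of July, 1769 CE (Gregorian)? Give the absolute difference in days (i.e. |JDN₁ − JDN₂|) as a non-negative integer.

149

First date → JDN 2367207; second date → JDN 2367356.
The interval is |2367207 − 2367356| = 149 days.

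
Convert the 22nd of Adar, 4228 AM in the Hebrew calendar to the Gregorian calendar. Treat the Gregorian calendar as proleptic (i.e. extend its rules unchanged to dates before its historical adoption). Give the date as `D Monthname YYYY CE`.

3 March 468 CE

Both dates share Julian Day Number 1892056; in the Gregorian calendar that is 3 March 468 CE.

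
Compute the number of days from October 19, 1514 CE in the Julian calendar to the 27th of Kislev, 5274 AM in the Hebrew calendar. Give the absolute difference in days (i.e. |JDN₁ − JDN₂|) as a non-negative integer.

JDN of the first date = 2274338.
JDN of the second date = 2274011.
|2274011 − 2274338| = 327.

327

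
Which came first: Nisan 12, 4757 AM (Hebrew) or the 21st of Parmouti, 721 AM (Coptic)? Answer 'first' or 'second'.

The two dates have Julian Day Numbers 2085295 and 2088240 respectively.
Since 2085295 < 2088240, the first date comes first.

first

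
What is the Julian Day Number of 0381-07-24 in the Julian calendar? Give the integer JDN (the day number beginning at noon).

In the proleptic Gregorian calendar the same day is 25 July 381.
JDN 2400001 is 17 November 1858 CE (Gregorian), MJD 0; the target day is −539578 days from there, so JDN = 1860423.

1860423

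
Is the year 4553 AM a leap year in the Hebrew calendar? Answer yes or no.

Hebrew year 4553 is year 12 of its 19-year Metonic cycle; leap years are at positions 3, 6, 8, 11, 14, 17, 19, so it is a common year (12 months).

no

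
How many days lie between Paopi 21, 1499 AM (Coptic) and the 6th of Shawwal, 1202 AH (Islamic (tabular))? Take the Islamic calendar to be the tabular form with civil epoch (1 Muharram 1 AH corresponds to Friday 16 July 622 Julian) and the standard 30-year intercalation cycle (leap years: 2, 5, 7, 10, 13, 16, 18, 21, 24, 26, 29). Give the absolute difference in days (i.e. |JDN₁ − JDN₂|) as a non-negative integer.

2081

JDN of the first date = 2372224.
JDN of the second date = 2374305.
|2374305 − 2372224| = 2081.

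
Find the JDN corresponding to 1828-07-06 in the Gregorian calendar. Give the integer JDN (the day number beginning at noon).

2388910

JDN 2451545 is 1 January 2000 CE (Gregorian); the target day is −62635 days from there, so JDN = 2388910.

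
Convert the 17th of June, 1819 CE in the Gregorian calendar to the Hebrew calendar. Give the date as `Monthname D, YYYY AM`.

Julian Day Number of the source date = 2385603.
Converting JDN 2385603 to the Hebrew calendar gives 24 Sivan 5579 AM.

Sivan 24, 5579 AM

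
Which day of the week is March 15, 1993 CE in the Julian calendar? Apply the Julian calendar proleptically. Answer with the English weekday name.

Sunday

This is JDN 2449075 (28 March 1993 Gregorian).
2449075 ≡ 6 (mod 7); counting from Monday = 0 gives Sunday.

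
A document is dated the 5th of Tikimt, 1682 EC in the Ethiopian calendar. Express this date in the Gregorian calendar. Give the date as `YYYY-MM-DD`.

1689-10-12

Both dates share Julian Day Number 2338240; in the Gregorian calendar that is 12 October 1689 CE.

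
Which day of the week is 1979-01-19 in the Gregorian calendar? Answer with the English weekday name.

2443893 ≡ 4 (mod 7); counting from Monday = 0 gives Friday.

Friday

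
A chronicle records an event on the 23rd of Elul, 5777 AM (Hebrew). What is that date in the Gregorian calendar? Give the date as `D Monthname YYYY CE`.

14 September 2017 CE

Both dates share Julian Day Number 2458011; in the Gregorian calendar that is 14 September 2017 CE.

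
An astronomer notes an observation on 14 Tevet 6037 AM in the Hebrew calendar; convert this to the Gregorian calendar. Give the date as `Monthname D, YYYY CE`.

Both dates share Julian Day Number 2552707; in the Gregorian calendar that is 21 December 2276 CE.

December 21, 2276 CE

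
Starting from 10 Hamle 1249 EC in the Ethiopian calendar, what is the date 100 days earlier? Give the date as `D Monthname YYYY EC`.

Counting 100 days back from JDN 2180362 reaches JDN 2180262, which is 30 Megabit 1249 EC.

30 Megabit 1249 EC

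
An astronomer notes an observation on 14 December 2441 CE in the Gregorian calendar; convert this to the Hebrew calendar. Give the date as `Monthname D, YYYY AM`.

Both dates share Julian Day Number 2612965; in the Hebrew calendar that is 30 Kislev 6202 AM.

Kislev 30, 6202 AM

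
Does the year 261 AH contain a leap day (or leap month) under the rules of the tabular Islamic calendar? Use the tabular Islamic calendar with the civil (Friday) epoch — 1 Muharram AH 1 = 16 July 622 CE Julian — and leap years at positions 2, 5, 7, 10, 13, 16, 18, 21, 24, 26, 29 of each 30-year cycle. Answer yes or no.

Year 261 AH is year 21 of its 30-year cycle; leap positions are 2, 5, 7, 10, 13, 16, 18, 21, 24, 26, 29, so it is a leap year (355 days).

yes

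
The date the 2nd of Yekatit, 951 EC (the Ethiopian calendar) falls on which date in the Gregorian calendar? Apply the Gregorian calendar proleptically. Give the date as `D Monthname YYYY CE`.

Both dates share Julian Day Number 2071359; in the Gregorian calendar that is 1 February 959 CE.

1 February 959 CE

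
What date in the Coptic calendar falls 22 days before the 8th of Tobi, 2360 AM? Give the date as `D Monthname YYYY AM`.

16 Koiak 2360 AM

JDN of the 8th of Tobi, 2360 AM = 2686782.
2686782 − 22 = 2686760.
JDN 2686760 in the Coptic calendar is 16 Koiak 2360 AM.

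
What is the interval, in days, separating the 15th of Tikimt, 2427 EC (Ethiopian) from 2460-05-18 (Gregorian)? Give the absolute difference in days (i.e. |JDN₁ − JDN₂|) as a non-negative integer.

First date → JDN 2610361; second date → JDN 2619695.
The interval is |2610361 − 2619695| = 9334 days.

9334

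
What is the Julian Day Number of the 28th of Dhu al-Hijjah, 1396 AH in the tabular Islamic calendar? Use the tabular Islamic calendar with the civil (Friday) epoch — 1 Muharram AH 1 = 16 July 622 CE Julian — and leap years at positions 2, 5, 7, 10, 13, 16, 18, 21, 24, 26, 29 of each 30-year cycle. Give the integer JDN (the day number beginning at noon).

Equivalently 20 December 1976 (Gregorian).
JDN 2400001 is 17 November 1858 CE (Gregorian), MJD 0; the target day is +43132 days from there, so JDN = 2443133.

2443133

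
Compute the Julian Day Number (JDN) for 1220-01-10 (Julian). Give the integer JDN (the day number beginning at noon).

Equivalently 17 January 1220 (proleptic Gregorian).
JDN 2299161 is 15 October 1582 CE (Gregorian); the target day is −132489 days from there, so JDN = 2166672.

2166672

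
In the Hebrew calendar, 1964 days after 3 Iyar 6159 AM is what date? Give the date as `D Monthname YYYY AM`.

JDN of 3 Iyar 6159 AM = 2597406.
2597406 + 1964 = 2599370.
JDN 2599370 in the Hebrew calendar is 19 Elul 6164 AM.

19 Elul 6164 AM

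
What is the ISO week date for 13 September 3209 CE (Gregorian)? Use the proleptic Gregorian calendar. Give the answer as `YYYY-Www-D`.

The weekday is Sunday (ISO weekday 7).
That Sunday belongs to ISO week 37 of ISO year 3209.

3209-W37-7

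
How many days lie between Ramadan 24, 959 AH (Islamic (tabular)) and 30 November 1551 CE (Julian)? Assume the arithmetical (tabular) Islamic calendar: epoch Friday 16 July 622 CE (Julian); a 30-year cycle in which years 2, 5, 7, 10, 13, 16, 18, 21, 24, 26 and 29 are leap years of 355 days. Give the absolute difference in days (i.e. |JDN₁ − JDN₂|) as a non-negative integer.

288

JDN of the first date = 2288182.
JDN of the second date = 2287894.
|2287894 − 2288182| = 288.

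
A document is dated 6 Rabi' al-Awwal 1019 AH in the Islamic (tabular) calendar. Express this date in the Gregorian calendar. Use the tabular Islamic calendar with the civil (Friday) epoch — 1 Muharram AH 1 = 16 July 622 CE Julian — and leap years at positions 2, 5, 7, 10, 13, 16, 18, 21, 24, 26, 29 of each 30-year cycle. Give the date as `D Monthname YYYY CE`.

Both dates share Julian Day Number 2309249; in the Gregorian calendar that is 29 May 1610 CE.

29 May 1610 CE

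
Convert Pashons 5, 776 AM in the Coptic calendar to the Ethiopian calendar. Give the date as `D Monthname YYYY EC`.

5 Ginbot 1052 EC

Julian Day Number of the source date = 2108343.
Converting JDN 2108343 to the Ethiopian calendar gives 5 Ginbot 1052 EC.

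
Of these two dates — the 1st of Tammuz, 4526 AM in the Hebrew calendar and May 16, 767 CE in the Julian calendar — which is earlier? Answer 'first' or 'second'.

first

Converting both to JDN: 2001003 vs 2001340; the smaller is the first.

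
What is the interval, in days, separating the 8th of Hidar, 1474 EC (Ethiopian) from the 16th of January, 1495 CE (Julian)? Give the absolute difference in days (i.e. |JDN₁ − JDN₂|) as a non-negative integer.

4821

JDN of the first date = 2262301.
JDN of the second date = 2267122.
|2267122 − 2262301| = 4821.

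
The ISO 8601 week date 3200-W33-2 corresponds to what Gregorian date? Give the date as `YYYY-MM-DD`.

3200-08-15

ISO week 1 of 3200 is the week containing the first Thursday of 3200.
Week 33, day 2 (Tuesday) lands on 3200-08-15.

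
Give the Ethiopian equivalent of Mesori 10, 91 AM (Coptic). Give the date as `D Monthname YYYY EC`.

The source date corresponds to 4 August 375 in the proleptic Gregorian calendar (JDN 1858241).
That day falls on 10 Nehase 367 EC in the Ethiopian calendar.

10 Nehase 367 EC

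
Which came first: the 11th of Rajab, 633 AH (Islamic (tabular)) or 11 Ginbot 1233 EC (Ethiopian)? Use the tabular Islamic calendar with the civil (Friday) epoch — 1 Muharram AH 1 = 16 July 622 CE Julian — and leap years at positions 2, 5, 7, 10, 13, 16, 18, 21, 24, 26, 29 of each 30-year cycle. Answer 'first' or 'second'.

The two dates have Julian Day Numbers 2172587 and 2174459 respectively.
Since 2172587 < 2174459, the first date comes first.

first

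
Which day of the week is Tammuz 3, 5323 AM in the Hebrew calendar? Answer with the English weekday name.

This is JDN 2292118 (4 July 1563 Gregorian).
2292118 ≡ 3 (mod 7); counting from Monday = 0 gives Thursday.

Thursday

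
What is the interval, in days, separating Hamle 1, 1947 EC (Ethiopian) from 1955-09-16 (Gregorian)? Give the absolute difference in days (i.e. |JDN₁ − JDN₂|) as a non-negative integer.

70

First date → JDN 2435297; second date → JDN 2435367.
The interval is |2435297 − 2435367| = 70 days.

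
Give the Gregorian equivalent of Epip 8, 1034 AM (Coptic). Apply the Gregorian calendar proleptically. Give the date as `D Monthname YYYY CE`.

10 July 1318 CE

Julian Day Number of the source date = 2202640.
Converting JDN 2202640 to the Gregorian calendar gives 10 July 1318 CE.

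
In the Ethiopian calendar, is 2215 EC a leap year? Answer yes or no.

2215 mod 4 = 3; in the Ethiopian calendar a year is leap when year mod 4 = 3, so it is a leap year.

yes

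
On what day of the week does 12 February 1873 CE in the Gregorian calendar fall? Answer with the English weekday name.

Wednesday

JDN 2405202 mod 7 = 2, and JDN 0 was a Monday, so this is a Wednesday.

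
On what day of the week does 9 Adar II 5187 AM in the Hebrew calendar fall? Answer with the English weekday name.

In the proleptic Gregorian calendar this is 17 March 1427 (JDN 2242336).
JDN 2242336 mod 7 = 5, and JDN 0 was a Monday, so this is a Saturday.

Saturday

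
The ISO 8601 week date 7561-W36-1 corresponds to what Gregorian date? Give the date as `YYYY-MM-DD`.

7561-09-04

ISO week 1 of 7561 is the week containing the first Thursday of 7561.
Week 36, day 1 (Monday) lands on 7561-09-04.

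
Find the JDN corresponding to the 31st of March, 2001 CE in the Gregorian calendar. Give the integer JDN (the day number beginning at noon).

2452000

JDN 2451545 is 1 January 2000 CE (Gregorian); the target day is +455 days from there, so JDN = 2452000.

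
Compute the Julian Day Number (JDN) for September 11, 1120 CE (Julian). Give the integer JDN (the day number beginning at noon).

Equivalently 18 September 1120 (proleptic Gregorian).
JDN 2299161 is 15 October 1582 CE (Gregorian); the target day is −168769 days from there, so JDN = 2130392.

2130392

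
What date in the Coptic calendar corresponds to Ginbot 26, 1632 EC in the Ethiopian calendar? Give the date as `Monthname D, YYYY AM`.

Pashons 26, 1356 AM

Julian Day Number of the source date = 2320209.
Converting JDN 2320209 to the Coptic calendar gives 26 Pashons 1356 AM.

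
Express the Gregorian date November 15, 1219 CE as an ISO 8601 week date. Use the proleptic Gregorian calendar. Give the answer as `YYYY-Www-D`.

The weekday is Friday (ISO weekday 5).
That Friday belongs to ISO week 46 of ISO year 1219.

1219-W46-5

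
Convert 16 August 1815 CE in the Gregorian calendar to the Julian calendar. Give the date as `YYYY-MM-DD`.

1815-08-04

For dates in this range the Gregorian date is 12 days ahead of the Julian.
16 August 1815 Gregorian − 12 days → 4 August 1815 Julian.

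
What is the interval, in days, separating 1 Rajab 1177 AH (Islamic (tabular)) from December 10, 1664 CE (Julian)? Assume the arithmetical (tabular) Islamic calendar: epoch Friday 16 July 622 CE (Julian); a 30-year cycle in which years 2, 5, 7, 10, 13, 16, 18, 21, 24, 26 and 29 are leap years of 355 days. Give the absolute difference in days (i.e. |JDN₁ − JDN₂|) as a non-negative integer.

36174

JDN of the first date = 2365352.
JDN of the second date = 2329178.
|2329178 − 2365352| = 36174.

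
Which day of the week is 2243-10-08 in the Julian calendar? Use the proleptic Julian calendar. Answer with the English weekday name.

Monday

In the Gregorian calendar this is 23 October 2243 (JDN 2540594).
JDN 2540594 mod 7 = 0, and JDN 0 was a Monday, so this is a Monday.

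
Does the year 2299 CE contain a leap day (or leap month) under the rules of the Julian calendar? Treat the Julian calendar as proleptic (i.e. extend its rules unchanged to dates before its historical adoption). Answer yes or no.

no

2299 mod 4 = 3, so it is a common year in the Julian calendar.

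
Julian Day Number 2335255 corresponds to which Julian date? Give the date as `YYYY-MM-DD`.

1681-07-31

The Gregorian equivalent of JDN 2335255 is 10 August 1681.
In the Julian calendar that day is 1681-07-31.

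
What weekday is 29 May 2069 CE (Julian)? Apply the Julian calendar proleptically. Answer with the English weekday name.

Tuesday

In the Gregorian calendar this is 11 June 2069 (JDN 2476909).
JDN 2476909 mod 7 = 1, and JDN 0 was a Monday, so this is a Tuesday.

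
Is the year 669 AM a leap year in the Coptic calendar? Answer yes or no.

no

669 mod 4 = 1; in the Coptic calendar a year is leap when year mod 4 = 3, so it is a common year.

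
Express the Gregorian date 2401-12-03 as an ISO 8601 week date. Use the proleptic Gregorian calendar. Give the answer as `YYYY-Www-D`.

2401-W49-1

The weekday is Monday (ISO weekday 1).
That Monday belongs to ISO week 49 of ISO year 2401.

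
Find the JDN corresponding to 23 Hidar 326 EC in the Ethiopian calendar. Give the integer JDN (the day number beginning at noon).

In the proleptic Gregorian calendar the same day is 20 November 333.
JDN 2400001 is 17 November 1858 CE (Gregorian), MJD 0; the target day is −556992 days from there, so JDN = 1843009.

1843009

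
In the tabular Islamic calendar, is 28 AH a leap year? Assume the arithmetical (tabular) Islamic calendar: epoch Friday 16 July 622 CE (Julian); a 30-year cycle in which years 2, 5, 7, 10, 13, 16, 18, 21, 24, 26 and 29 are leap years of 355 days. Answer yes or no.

no

Year 28 AH is year 28 of its 30-year cycle; leap positions are 2, 5, 7, 10, 13, 16, 18, 21, 24, 26, 29, so it is a common year (354 days).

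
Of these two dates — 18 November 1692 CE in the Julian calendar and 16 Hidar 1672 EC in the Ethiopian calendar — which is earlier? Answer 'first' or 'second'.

First date → JDN 2339383; second date → JDN 2334629.
JDN 2334629 < JDN 2339383, so the second date is earlier.

second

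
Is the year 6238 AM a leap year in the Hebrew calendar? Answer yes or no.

Hebrew year 6238 is year 6 of its 19-year Metonic cycle; leap years are at positions 3, 6, 8, 11, 14, 17, 19, so it is a leap year (13 months).

yes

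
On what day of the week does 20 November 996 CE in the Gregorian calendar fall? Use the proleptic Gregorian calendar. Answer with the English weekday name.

JDN 2085166 mod 7 = 6, and JDN 0 was a Monday, so this is a Sunday.

Sunday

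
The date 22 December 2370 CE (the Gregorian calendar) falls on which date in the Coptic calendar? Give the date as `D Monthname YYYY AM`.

Julian Day Number of the source date = 2587040.
Converting JDN 2587040 to the Coptic calendar gives 10 Koiak 2087 AM.

10 Koiak 2087 AM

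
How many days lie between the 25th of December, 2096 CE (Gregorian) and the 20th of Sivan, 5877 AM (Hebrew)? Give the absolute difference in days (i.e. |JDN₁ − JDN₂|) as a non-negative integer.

First date → JDN 2486968; second date → JDN 2494449.
The interval is |2486968 − 2494449| = 7481 days.

7481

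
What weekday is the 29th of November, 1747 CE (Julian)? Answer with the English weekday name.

This is JDN 2359482 (10 December 1747 Gregorian).
JDN 2359482 mod 7 = 6, and JDN 0 was a Monday, so this is a Sunday.

Sunday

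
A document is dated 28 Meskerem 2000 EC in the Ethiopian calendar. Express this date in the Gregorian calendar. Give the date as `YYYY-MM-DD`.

2007-10-09

Both dates share Julian Day Number 2454383; in the Gregorian calendar that is 9 October 2007 CE.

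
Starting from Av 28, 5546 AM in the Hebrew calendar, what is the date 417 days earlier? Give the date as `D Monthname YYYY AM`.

Counting 417 days back from JDN 2373617 reaches JDN 2373200, which is 23 Tammuz 5545 AM.

23 Tammuz 5545 AM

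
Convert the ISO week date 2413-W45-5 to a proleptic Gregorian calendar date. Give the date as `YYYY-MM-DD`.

ISO week 1 of 2413 is the week containing the first Thursday of 2413.
Week 45, day 5 (Friday) lands on 2413-11-08.

2413-11-08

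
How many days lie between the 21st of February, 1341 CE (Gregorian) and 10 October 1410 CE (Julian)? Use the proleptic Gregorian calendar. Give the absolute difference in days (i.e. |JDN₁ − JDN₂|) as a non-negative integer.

25441

JDN of the first date = 2210902.
JDN of the second date = 2236343.
|2236343 − 2210902| = 25441.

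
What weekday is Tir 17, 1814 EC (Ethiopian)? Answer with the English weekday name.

Thursday

In the Gregorian calendar this is 24 January 1822 (JDN 2386555).
Since JDN mod 7 = 3 (0 = Monday), the day is Thursday.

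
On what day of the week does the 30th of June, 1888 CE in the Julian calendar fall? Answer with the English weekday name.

Thursday

This is JDN 2410831 (12 July 1888 Gregorian).
2410831 ≡ 3 (mod 7); counting from Monday = 0 gives Thursday.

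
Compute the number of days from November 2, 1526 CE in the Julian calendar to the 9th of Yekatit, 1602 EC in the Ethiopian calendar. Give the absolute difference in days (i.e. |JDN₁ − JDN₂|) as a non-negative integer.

JDN of the first date = 2278735.
JDN of the second date = 2309144.
|2309144 − 2278735| = 30409.

30409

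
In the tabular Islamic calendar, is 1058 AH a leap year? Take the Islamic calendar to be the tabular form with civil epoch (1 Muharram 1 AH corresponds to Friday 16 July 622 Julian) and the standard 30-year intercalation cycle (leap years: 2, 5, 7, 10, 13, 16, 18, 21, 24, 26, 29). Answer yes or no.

Year 1058 AH is year 8 of its 30-year cycle; leap positions are 2, 5, 7, 10, 13, 16, 18, 21, 24, 26, 29, so it is a common year (354 days).

no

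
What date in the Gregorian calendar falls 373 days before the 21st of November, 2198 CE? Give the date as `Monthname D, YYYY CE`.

Counting 373 days back from JDN 2524188 reaches JDN 2523815, which is November 13, 2197 CE.

November 13, 2197 CE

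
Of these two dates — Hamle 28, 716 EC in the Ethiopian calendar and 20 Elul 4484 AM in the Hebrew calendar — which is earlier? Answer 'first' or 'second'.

first

The two dates have Julian Day Numbers 1985702 and 1985755 respectively.
Since 1985702 < 1985755, the first date comes first.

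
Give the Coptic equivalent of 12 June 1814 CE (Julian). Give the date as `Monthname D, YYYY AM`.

The source date corresponds to 24 June 1814 in the Gregorian calendar (JDN 2383784).
That day falls on 18 Paoni 1530 AM in the Coptic calendar.

Paoni 18, 1530 AM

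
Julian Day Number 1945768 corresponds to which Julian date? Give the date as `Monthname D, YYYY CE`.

March 23, 615 CE

The proleptic Gregorian equivalent of JDN 1945768 is 26 March 615.
In the Julian calendar that day is March 23, 615 CE.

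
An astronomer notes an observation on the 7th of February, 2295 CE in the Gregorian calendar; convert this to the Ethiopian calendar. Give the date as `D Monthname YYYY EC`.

Both dates share Julian Day Number 2559329; in the Ethiopian calendar that is 28 Tir 2287 EC.

28 Tir 2287 EC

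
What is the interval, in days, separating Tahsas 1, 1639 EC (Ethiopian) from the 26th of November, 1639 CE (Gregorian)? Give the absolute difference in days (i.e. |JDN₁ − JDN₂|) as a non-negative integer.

2568

First date → JDN 2322590; second date → JDN 2320022.
The interval is |2322590 − 2320022| = 2568 days.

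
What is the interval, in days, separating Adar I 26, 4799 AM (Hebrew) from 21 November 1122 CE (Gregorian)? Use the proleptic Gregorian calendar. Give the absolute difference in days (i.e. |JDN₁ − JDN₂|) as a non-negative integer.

JDN of the first date = 2100606.
JDN of the second date = 2131186.
|2131186 − 2100606| = 30580.

30580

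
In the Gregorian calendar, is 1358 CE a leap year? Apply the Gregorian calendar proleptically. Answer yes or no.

1358 is not divisible by 4, so it is a common year.

no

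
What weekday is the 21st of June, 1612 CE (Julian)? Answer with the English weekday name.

Sunday

This is JDN 2310013 (1 July 1612 Gregorian).
Since JDN mod 7 = 6 (0 = Monday), the day is Sunday.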